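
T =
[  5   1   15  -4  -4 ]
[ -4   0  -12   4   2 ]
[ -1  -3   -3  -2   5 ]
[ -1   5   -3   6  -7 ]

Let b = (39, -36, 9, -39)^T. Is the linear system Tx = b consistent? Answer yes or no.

Row reduce the augmented matrix [T | b].
R2 ← R2 + (4/5)·R1: [0, 4/5, 0, 4/5, -6/5, -24/5]
R3 ← R3 + (1/5)·R1: [0, -14/5, 0, -14/5, 21/5, 84/5]
R4 ← R4 + (1/5)·R1: [0, 26/5, 0, 26/5, -39/5, -156/5]
R3 ← R3 + (7/2)·R2: [0, 0, 0, 0, 0, 0]
R4 ← R4 − (13/2)·R2: [0, 0, 0, 0, 0, 0]
The echelon form has 2 nonzero rows, and every pivot lies in the first 5 columns, so rank(T) = rank([T|b]) = 2.
The system is consistent.

yes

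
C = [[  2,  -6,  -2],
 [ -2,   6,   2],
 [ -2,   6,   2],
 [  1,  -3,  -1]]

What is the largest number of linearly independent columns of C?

Row reduce to echelon form.
R2 ← R2 + R1: [0, 0, 0]
R3 ← R3 + R1: [0, 0, 0]
R4 ← R4 − (1/2)·R1: [0, 0, 0]
Echelon form has 1 nonzero row, so rank(C) = 1.
The rank gives the maximum number of linearly independent columns: 1.

1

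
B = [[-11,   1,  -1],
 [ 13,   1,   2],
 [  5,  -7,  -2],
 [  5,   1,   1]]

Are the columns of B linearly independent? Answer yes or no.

no

Row reduce B to echelon form.
R2 ← R2 + (13/11)·R1: [0, 24/11, 9/11]
R3 ← R3 + (5/11)·R1: [0, -72/11, -27/11]
R4 ← R4 + (5/11)·R1: [0, 16/11, 6/11]
R3 ← R3 + (3)·R2: [0, 0, 0]
R4 ← R4 − (2/3)·R2: [0, 0, 0]
2 pivots among 3 columns.
Only 2 < 3 pivot columns, so the columns are linearly dependent.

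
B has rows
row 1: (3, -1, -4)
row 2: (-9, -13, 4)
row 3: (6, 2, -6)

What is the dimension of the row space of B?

2

Row reduce to echelon form.
R2 ← R2 + (3)·R1: [0, -16, -8]
R3 ← R3 − (2)·R1: [0, 4, 2]
R3 ← R3 + (1/4)·R2: [0, 0, 0]
Echelon form has 2 nonzero rows, so rank(B) = 2.
The row space has dimension equal to the rank: 2.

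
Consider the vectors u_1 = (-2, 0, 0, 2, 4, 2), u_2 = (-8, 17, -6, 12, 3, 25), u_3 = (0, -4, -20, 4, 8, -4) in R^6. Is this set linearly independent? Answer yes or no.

Form the matrix with these vectors as rows and row reduce.
R2 ← R2 − (4)·R1: [0, 17, -6, 4, -13, 17]
R3 ← R3 + (4/17)·R2: [0, 0, -364/17, 84/17, 84/17, 0]
3 nonzero rows, so the 3 vectors span a space of dimension 3.
Since 3 = 3, the vectors are linearly independent.

yes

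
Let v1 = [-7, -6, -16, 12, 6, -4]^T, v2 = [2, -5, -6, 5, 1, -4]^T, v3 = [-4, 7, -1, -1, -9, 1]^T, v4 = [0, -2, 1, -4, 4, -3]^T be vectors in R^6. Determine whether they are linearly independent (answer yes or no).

yes

Form the matrix with these vectors as rows and row reduce.
R2 ← R2 + (2/7)·R1: [0, -47/7, -74/7, 59/7, 19/7, -36/7]
R3 ← R3 − (4/7)·R1: [0, 73/7, 57/7, -55/7, -87/7, 23/7]
R3 ← R3 + (73/47)·R2: [0, 0, -389/47, 246/47, -386/47, -221/47]
R4 ← R4 − (14/47)·R2: [0, 0, 195/47, -306/47, 150/47, -69/47]
R4 ← R4 + (195/389)·R3: [0, 0, 0, -1512/389, -360/389, -1488/389]
4 nonzero rows, so the 4 vectors span a space of dimension 4.
Since 4 = 4, the vectors are linearly independent.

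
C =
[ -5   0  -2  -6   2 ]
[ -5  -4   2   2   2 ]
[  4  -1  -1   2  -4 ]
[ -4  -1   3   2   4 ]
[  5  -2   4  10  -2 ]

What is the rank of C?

Row reduce to echelon form.
R2 ← R2 − R1: [0, -4, 4, 8, 0]
R3 ← R3 + (4/5)·R1: [0, -1, -13/5, -14/5, -12/5]
R4 ← R4 − (4/5)·R1: [0, -1, 23/5, 34/5, 12/5]
R5 ← R5 + R1: [0, -2, 2, 4, 0]
R3 ← R3 − (1/4)·R2: [0, 0, -18/5, -24/5, -12/5]
R4 ← R4 − (1/4)·R2: [0, 0, 18/5, 24/5, 12/5]
R5 ← R5 − (1/2)·R2: [0, 0, 0, 0, 0]
R4 ← R4 + R3: [0, 0, 0, 0, 0]
Echelon form has 3 nonzero rows, so rank(C) = 3.

3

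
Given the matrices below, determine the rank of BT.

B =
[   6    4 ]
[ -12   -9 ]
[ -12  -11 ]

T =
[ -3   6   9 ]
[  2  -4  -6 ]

First compute BT:
[[-10,  20,  30],
 [ 18, -36, -54],
 [ 14, -28, -42]]
Now row reduce the product.
R2 ← R2 + (9/5)·R1: [0, 0, 0]
R3 ← R3 + (7/5)·R1: [0, 0, 0]
1 nonzero row, so rank(BT) = 1.

1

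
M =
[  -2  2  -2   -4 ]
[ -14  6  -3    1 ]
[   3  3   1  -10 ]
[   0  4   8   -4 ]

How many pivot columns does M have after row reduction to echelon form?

4

Row reduce to echelon form.
R2 ← R2 − (7)·R1: [0, -8, 11, 29]
R3 ← R3 + (3/2)·R1: [0, 6, -2, -16]
R3 ← R3 + (3/4)·R2: [0, 0, 25/4, 23/4]
R4 ← R4 + (1/2)·R2: [0, 0, 27/2, 21/2]
R4 ← R4 − (54/25)·R3: [0, 0, 0, -48/25]
Echelon form has 4 nonzero rows, so rank(M) = 4.
Each nonzero row contributes one pivot column: 4 pivot columns.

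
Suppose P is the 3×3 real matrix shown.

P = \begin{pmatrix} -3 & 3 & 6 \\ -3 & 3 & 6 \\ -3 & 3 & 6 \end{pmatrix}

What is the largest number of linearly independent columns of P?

1

Row reduce to echelon form.
R2 ← R2 − R1: [0, 0, 0]
R3 ← R3 − R1: [0, 0, 0]
Echelon form has 1 nonzero row, so rank(P) = 1.
The rank gives the maximum number of linearly independent columns: 1.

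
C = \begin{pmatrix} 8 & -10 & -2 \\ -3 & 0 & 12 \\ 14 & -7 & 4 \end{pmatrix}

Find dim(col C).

3

Row reduce to echelon form.
R2 ← R2 + (3/8)·R1: [0, -15/4, 45/4]
R3 ← R3 − (7/4)·R1: [0, 21/2, 15/2]
R3 ← R3 + (14/5)·R2: [0, 0, 39]
Echelon form has 3 nonzero rows, so rank(C) = 3.
The column space has dimension equal to the rank: 3.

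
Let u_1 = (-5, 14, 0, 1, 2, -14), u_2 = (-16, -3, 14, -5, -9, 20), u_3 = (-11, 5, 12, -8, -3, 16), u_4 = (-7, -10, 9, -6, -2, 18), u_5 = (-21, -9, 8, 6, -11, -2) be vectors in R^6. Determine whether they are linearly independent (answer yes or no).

no

Form the matrix with these vectors as rows and row reduce.
R2 ← R2 − (16/5)·R1: [0, -239/5, 14, -41/5, -77/5, 324/5]
R3 ← R3 − (11/5)·R1: [0, -129/5, 12, -51/5, -37/5, 234/5]
R4 ← R4 − (7/5)·R1: [0, -148/5, 9, -37/5, -24/5, 188/5]
R5 ← R5 − (21/5)·R1: [0, -339/5, 8, 9/5, -97/5, 284/5]
R3 ← R3 − (129/239)·R2: [0, 0, 1062/239, -1380/239, 218/239, 2826/239]
R4 ← R4 − (148/239)·R2: [0, 0, 79/239, -555/239, 1132/239, -604/239]
R5 ← R5 − (339/239)·R2: [0, 0, -2834/239, 3210/239, 584/239, -8392/239]
R4 ← R4 − (79/1062)·R3: [0, 0, 0, -335/177, 2479/531, -201/59]
R5 ← R5 + (1417/531)·R3: [0, 0, 0, -350/177, 2590/531, -210/59]
R5 ← R5 − (70/67)·R4: [0, 0, 0, 0, 0, 0]
4 nonzero rows, so the 5 vectors span a space of dimension 4.
Since 4 < 5, the vectors are linearly dependent.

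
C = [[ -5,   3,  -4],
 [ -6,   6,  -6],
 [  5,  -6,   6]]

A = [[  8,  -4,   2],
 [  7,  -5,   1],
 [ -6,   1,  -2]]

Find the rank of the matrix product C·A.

First compute CA:
[[  5,   1,   1],
 [ 30, -12,   6],
 [-38,  16,  -8]]
Now row reduce the product.
R2 ← R2 − (6)·R1: [0, -18, 0]
R3 ← R3 + (38/5)·R1: [0, 118/5, -2/5]
R3 ← R3 + (59/45)·R2: [0, 0, -2/5]
3 nonzero rows, so rank(CA) = 3.

3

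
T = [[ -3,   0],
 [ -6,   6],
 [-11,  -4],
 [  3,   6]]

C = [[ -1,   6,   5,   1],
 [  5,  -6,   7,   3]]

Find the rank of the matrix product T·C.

First compute TC:
[[  3, -18, -15,  -3],
 [ 36, -72,  12,  12],
 [ -9, -42, -83, -23],
 [ 27, -18,  57,  21]]
Now row reduce the product.
R2 ← R2 − (12)·R1: [0, 144, 192, 48]
R3 ← R3 + (3)·R1: [0, -96, -128, -32]
R4 ← R4 − (9)·R1: [0, 144, 192, 48]
R3 ← R3 + (2/3)·R2: [0, 0, 0, 0]
R4 ← R4 − R2: [0, 0, 0, 0]
2 nonzero rows, so rank(TC) = 2.

2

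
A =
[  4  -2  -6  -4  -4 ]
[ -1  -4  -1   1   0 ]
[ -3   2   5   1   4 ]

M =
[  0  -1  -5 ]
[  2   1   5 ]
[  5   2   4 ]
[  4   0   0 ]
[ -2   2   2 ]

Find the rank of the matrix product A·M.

First compute AM:
[[-42, -26, -62],
 [ -9,  -5, -19],
 [ 25,  23,  53]]
Now row reduce the product.
R2 ← R2 − (3/14)·R1: [0, 4/7, -40/7]
R3 ← R3 + (25/42)·R1: [0, 158/21, 338/21]
R3 ← R3 − (79/6)·R2: [0, 0, 274/3]
3 nonzero rows, so rank(AM) = 3.

3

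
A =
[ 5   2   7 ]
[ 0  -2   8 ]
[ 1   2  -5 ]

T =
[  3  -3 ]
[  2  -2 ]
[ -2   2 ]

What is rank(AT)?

1

First compute AT:
[[  5,  -5],
 [-20,  20],
 [ 17, -17]]
Now row reduce the product.
R2 ← R2 + (4)·R1: [0, 0]
R3 ← R3 − (17/5)·R1: [0, 0]
1 nonzero row, so rank(AT) = 1.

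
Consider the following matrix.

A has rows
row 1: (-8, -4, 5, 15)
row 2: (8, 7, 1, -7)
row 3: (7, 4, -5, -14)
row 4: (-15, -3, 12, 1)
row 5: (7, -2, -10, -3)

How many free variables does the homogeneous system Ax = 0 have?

Row reduce to echelon form.
R2 ← R2 + R1: [0, 3, 6, 8]
R3 ← R3 + (7/8)·R1: [0, 1/2, -5/8, -7/8]
R4 ← R4 − (15/8)·R1: [0, 9/2, 21/8, -217/8]
R5 ← R5 + (7/8)·R1: [0, -11/2, -45/8, 81/8]
R3 ← R3 − (1/6)·R2: [0, 0, -13/8, -53/24]
R4 ← R4 − (3/2)·R2: [0, 0, -51/8, -313/8]
R5 ← R5 + (11/6)·R2: [0, 0, 43/8, 595/24]
R4 ← R4 − (51/13)·R3: [0, 0, 0, -396/13]
R5 ← R5 + (43/13)·R3: [0, 0, 0, 682/39]
R5 ← R5 + (31/54)·R4: [0, 0, 0, 0]
4 nonzero rows, so rank(A) = 4.
A has 4 columns; by rank–nullity, nullity = 4 − 4 = 0.

0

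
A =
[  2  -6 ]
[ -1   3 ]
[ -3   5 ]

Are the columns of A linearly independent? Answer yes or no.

yes

Row reduce A to echelon form.
R2 ← R2 + (1/2)·R1: [0, 0]
R3 ← R3 + (3/2)·R1: [0, -4]
Swap R2 ↔ R3
2 pivots among 2 columns.
Every column is a pivot column, so the columns are linearly independent.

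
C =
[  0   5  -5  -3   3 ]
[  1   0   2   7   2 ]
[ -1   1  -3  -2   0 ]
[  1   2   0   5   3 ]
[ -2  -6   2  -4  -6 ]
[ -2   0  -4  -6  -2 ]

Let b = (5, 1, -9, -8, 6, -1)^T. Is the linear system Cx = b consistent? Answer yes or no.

Row reduce the augmented matrix [C | b].
Swap R1 ↔ R2
R3 ← R3 + R1: [0, 1, -1, 5, 2, -8]
R4 ← R4 − R1: [0, 2, -2, -2, 1, -9]
R5 ← R5 + (2)·R1: [0, -6, 6, 10, -2, 8]
R6 ← R6 + (2)·R1: [0, 0, 0, 8, 2, 1]
R3 ← R3 − (1/5)·R2: [0, 0, 0, 28/5, 7/5, -9]
R4 ← R4 − (2/5)·R2: [0, 0, 0, -4/5, -1/5, -11]
R5 ← R5 + (6/5)·R2: [0, 0, 0, 32/5, 8/5, 14]
R4 ← R4 + (1/7)·R3: [0, 0, 0, 0, 0, -86/7]
R5 ← R5 − (8/7)·R3: [0, 0, 0, 0, 0, 170/7]
R6 ← R6 − (10/7)·R3: [0, 0, 0, 0, 0, 97/7]
R5 ← R5 + (85/43)·R4: [0, 0, 0, 0, 0, 0]
R6 ← R6 + (97/86)·R4: [0, 0, 0, 0, 0, 0]
The echelon form has 4 nonzero rows; the last pivot sits in the augmented column, so rank(C) = 3 but rank([C|b]) = 4.
Since the ranks differ, the system is inconsistent.

no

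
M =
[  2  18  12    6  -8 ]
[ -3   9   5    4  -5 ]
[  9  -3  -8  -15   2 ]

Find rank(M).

3

Row reduce to echelon form.
R2 ← R2 + (3/2)·R1: [0, 36, 23, 13, -17]
R3 ← R3 − (9/2)·R1: [0, -84, -62, -42, 38]
R3 ← R3 + (7/3)·R2: [0, 0, -25/3, -35/3, -5/3]
Echelon form has 3 nonzero rows, so rank(M) = 3.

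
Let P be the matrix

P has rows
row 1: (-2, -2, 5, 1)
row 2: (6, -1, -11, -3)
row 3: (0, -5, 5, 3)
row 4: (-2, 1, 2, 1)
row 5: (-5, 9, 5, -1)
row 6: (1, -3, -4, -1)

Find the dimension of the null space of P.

Row reduce to echelon form.
R2 ← R2 + (3)·R1: [0, -7, 4, 0]
R4 ← R4 − R1: [0, 3, -3, 0]
R5 ← R5 − (5/2)·R1: [0, 14, -15/2, -7/2]
R6 ← R6 + (1/2)·R1: [0, -4, -3/2, -1/2]
R3 ← R3 − (5/7)·R2: [0, 0, 15/7, 3]
R4 ← R4 + (3/7)·R2: [0, 0, -9/7, 0]
R5 ← R5 + (2)·R2: [0, 0, 1/2, -7/2]
R6 ← R6 − (4/7)·R2: [0, 0, -53/14, -1/2]
R4 ← R4 + (3/5)·R3: [0, 0, 0, 9/5]
R5 ← R5 − (7/30)·R3: [0, 0, 0, -21/5]
R6 ← R6 + (53/30)·R3: [0, 0, 0, 24/5]
R5 ← R5 + (7/3)·R4: [0, 0, 0, 0]
R6 ← R6 − (8/3)·R4: [0, 0, 0, 0]
4 nonzero rows, so rank(P) = 4.
P has 4 columns; by rank–nullity, nullity = 4 − 4 = 0.

0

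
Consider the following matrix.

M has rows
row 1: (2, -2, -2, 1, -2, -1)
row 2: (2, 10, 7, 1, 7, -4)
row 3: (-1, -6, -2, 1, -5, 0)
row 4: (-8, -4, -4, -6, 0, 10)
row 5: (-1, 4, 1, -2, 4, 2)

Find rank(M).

3

Row reduce to echelon form.
R2 ← R2 − R1: [0, 12, 9, 0, 9, -3]
R3 ← R3 + (1/2)·R1: [0, -7, -3, 3/2, -6, -1/2]
R4 ← R4 + (4)·R1: [0, -12, -12, -2, -8, 6]
R5 ← R5 + (1/2)·R1: [0, 3, 0, -3/2, 3, 3/2]
R3 ← R3 + (7/12)·R2: [0, 0, 9/4, 3/2, -3/4, -9/4]
R4 ← R4 + R2: [0, 0, -3, -2, 1, 3]
R5 ← R5 − (1/4)·R2: [0, 0, -9/4, -3/2, 3/4, 9/4]
R4 ← R4 + (4/3)·R3: [0, 0, 0, 0, 0, 0]
R5 ← R5 + R3: [0, 0, 0, 0, 0, 0]
Echelon form has 3 nonzero rows, so rank(M) = 3.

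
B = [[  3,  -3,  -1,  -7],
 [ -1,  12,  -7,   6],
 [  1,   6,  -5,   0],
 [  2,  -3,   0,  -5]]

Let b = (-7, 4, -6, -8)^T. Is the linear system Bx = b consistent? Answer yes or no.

Row reduce the augmented matrix [B | b].
R2 ← R2 + (1/3)·R1: [0, 11, -22/3, 11/3, 5/3]
R3 ← R3 − (1/3)·R1: [0, 7, -14/3, 7/3, -11/3]
R4 ← R4 − (2/3)·R1: [0, -1, 2/3, -1/3, -10/3]
R3 ← R3 − (7/11)·R2: [0, 0, 0, 0, -52/11]
R4 ← R4 + (1/11)·R2: [0, 0, 0, 0, -35/11]
R4 ← R4 − (35/52)·R3: [0, 0, 0, 0, 0]
The echelon form has 3 nonzero rows; the last pivot sits in the augmented column, so rank(B) = 2 but rank([B|b]) = 3.
Since the ranks differ, the system is inconsistent.

no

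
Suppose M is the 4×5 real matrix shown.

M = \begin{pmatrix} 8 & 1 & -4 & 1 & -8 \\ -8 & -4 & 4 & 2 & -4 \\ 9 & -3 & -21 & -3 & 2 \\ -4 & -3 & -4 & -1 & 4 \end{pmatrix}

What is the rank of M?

3

Row reduce to echelon form.
R2 ← R2 + R1: [0, -3, 0, 3, -12]
R3 ← R3 − (9/8)·R1: [0, -33/8, -33/2, -33/8, 11]
R4 ← R4 + (1/2)·R1: [0, -5/2, -6, -1/2, 0]
R3 ← R3 − (11/8)·R2: [0, 0, -33/2, -33/4, 55/2]
R4 ← R4 − (5/6)·R2: [0, 0, -6, -3, 10]
R4 ← R4 − (4/11)·R3: [0, 0, 0, 0, 0]
Echelon form has 3 nonzero rows, so rank(M) = 3.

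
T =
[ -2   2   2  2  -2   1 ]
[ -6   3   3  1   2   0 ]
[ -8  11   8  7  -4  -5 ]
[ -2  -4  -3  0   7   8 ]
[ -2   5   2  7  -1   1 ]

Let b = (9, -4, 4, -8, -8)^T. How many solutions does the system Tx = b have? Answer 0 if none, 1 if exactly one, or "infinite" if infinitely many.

0

Row reduce the augmented matrix [T | b].
R2 ← R2 − (3)·R1: [0, -3, -3, -5, 8, -3, -31]
R3 ← R3 − (4)·R1: [0, 3, 0, -1, 4, -9, -32]
R4 ← R4 − R1: [0, -6, -5, -2, 9, 7, -17]
R5 ← R5 − R1: [0, 3, 0, 5, 1, 0, -17]
R3 ← R3 + R2: [0, 0, -3, -6, 12, -12, -63]
R4 ← R4 − (2)·R2: [0, 0, 1, 8, -7, 13, 45]
R5 ← R5 + R2: [0, 0, -3, 0, 9, -3, -48]
R4 ← R4 + (1/3)·R3: [0, 0, 0, 6, -3, 9, 24]
R5 ← R5 − R3: [0, 0, 0, 6, -3, 9, 15]
R5 ← R5 − R4: [0, 0, 0, 0, 0, 0, -9]
The echelon form has 5 nonzero rows; the last pivot sits in the augmented column, so rank(T) = 4 but rank([T|b]) = 5.
Since the ranks differ, the system is inconsistent.
It has no solutions.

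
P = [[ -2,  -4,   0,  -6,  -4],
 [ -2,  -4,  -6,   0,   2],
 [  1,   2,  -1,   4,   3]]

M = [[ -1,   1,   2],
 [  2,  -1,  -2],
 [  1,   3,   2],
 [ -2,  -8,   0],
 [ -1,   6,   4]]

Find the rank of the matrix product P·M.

First compute PM:
[[ 10,  26, -12],
 [-14,  -4,   0],
 [ -9, -18,   8]]
Now row reduce the product.
R2 ← R2 + (7/5)·R1: [0, 162/5, -84/5]
R3 ← R3 + (9/10)·R1: [0, 27/5, -14/5]
R3 ← R3 − (1/6)·R2: [0, 0, 0]
2 nonzero rows, so rank(PM) = 2.

2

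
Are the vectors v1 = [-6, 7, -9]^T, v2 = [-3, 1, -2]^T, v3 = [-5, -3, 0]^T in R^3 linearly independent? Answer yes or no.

yes

Form the matrix with these vectors as rows and row reduce.
R2 ← R2 − (1/2)·R1: [0, -5/2, 5/2]
R3 ← R3 − (5/6)·R1: [0, -53/6, 15/2]
R3 ← R3 − (53/15)·R2: [0, 0, -4/3]
3 nonzero rows, so the 3 vectors span a space of dimension 3.
Since 3 = 3, the vectors are linearly independent.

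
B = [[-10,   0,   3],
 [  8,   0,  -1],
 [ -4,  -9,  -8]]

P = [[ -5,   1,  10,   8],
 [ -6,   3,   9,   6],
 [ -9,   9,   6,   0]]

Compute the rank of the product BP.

2

First compute BP:
[[ 23,  17, -82, -80],
 [-31,  -1,  74,  64],
 [146, -103, -169, -86]]
Now row reduce the product.
R2 ← R2 + (31/23)·R1: [0, 504/23, -840/23, -1008/23]
R3 ← R3 − (146/23)·R1: [0, -4851/23, 8085/23, 9702/23]
R3 ← R3 + (77/8)·R2: [0, 0, 0, 0]
2 nonzero rows, so rank(BP) = 2.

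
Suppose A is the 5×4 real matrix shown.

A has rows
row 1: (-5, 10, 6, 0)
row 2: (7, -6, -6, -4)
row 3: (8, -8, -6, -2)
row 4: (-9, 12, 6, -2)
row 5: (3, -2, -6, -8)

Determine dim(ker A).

Row reduce to echelon form.
R2 ← R2 + (7/5)·R1: [0, 8, 12/5, -4]
R3 ← R3 + (8/5)·R1: [0, 8, 18/5, -2]
R4 ← R4 − (9/5)·R1: [0, -6, -24/5, -2]
R5 ← R5 + (3/5)·R1: [0, 4, -12/5, -8]
R3 ← R3 − R2: [0, 0, 6/5, 2]
R4 ← R4 + (3/4)·R2: [0, 0, -3, -5]
R5 ← R5 − (1/2)·R2: [0, 0, -18/5, -6]
R4 ← R4 + (5/2)·R3: [0, 0, 0, 0]
R5 ← R5 + (3)·R3: [0, 0, 0, 0]
3 nonzero rows, so rank(A) = 3.
A has 4 columns; by rank–nullity, nullity = 4 − 3 = 1.

1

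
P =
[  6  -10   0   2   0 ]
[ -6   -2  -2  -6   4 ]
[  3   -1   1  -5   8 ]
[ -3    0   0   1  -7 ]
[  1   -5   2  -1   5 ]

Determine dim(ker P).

Row reduce to echelon form.
R2 ← R2 + R1: [0, -12, -2, -4, 4]
R3 ← R3 − (1/2)·R1: [0, 4, 1, -6, 8]
R4 ← R4 + (1/2)·R1: [0, -5, 0, 2, -7]
R5 ← R5 − (1/6)·R1: [0, -10/3, 2, -4/3, 5]
R3 ← R3 + (1/3)·R2: [0, 0, 1/3, -22/3, 28/3]
R4 ← R4 − (5/12)·R2: [0, 0, 5/6, 11/3, -26/3]
R5 ← R5 − (5/18)·R2: [0, 0, 23/9, -2/9, 35/9]
R4 ← R4 − (5/2)·R3: [0, 0, 0, 22, -32]
R5 ← R5 − (23/3)·R3: [0, 0, 0, 56, -203/3]
R5 ← R5 − (28/11)·R4: [0, 0, 0, 0, 455/33]
5 nonzero rows, so rank(P) = 5.
P has 5 columns; by rank–nullity, nullity = 5 − 5 = 0.

0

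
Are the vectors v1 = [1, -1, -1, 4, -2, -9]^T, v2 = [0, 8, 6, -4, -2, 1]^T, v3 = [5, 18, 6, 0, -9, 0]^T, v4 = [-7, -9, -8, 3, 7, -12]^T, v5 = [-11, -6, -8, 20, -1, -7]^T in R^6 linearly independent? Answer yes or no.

Form the matrix with these vectors as rows and row reduce.
R3 ← R3 − (5)·R1: [0, 23, 11, -20, 1, 45]
R4 ← R4 + (7)·R1: [0, -16, -15, 31, -7, -75]
R5 ← R5 + (11)·R1: [0, -17, -19, 64, -23, -106]
R3 ← R3 − (23/8)·R2: [0, 0, -25/4, -17/2, 27/4, 337/8]
R4 ← R4 + (2)·R2: [0, 0, -3, 23, -11, -73]
R5 ← R5 + (17/8)·R2: [0, 0, -25/4, 111/2, -109/4, -831/8]
R4 ← R4 − (12/25)·R3: [0, 0, 0, 677/25, -356/25, -4661/50]
R5 ← R5 − R3: [0, 0, 0, 64, -34, -146]
R5 ← R5 − (1600/677)·R4: [0, 0, 0, 0, -234/677, 50310/677]
5 nonzero rows, so the 5 vectors span a space of dimension 5.
Since 5 = 5, the vectors are linearly independent.

yes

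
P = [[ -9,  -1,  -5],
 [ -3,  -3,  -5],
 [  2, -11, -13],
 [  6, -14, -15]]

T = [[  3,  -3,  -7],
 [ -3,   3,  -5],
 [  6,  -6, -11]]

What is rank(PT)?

First compute PT:
[[-54,  54, 123],
 [-30,  30,  91],
 [-39,  39, 184],
 [-30,  30, 193]]
Now row reduce the product.
R2 ← R2 − (5/9)·R1: [0, 0, 68/3]
R3 ← R3 − (13/18)·R1: [0, 0, 571/6]
R4 ← R4 − (5/9)·R1: [0, 0, 374/3]
R3 ← R3 − (571/136)·R2: [0, 0, 0]
R4 ← R4 − (11/2)·R2: [0, 0, 0]
2 nonzero rows, so rank(PT) = 2.

2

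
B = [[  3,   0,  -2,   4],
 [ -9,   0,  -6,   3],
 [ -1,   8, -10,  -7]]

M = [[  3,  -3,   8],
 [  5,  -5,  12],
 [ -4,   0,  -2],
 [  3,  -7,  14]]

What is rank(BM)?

First compute BM:
[[ 29, -37,  84],
 [  6,   6, -18],
 [ 56,  12,  10]]
Now row reduce the product.
R2 ← R2 − (6/29)·R1: [0, 396/29, -1026/29]
R3 ← R3 − (56/29)·R1: [0, 2420/29, -4414/29]
R3 ← R3 − (55/9)·R2: [0, 0, 64]
3 nonzero rows, so rank(BM) = 3.

3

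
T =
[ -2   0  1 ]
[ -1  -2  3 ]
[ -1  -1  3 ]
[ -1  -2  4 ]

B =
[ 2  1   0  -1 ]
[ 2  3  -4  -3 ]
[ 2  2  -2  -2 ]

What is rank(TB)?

2

First compute TB:
[[ -2,   0,  -2,   0],
 [  0,  -1,   2,   1],
 [  2,   2,  -2,  -2],
 [  2,   1,   0,  -1]]
Now row reduce the product.
R3 ← R3 + R1: [0, 2, -4, -2]
R4 ← R4 + R1: [0, 1, -2, -1]
R3 ← R3 + (2)·R2: [0, 0, 0, 0]
R4 ← R4 + R2: [0, 0, 0, 0]
2 nonzero rows, so rank(TB) = 2.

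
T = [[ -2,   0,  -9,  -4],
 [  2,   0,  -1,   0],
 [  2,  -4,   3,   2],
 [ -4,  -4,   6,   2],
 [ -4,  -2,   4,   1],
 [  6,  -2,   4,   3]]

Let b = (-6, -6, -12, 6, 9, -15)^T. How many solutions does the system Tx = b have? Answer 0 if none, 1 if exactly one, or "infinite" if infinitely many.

Row reduce the augmented matrix [T | b].
R2 ← R2 + R1: [0, 0, -10, -4, -12]
R3 ← R3 + R1: [0, -4, -6, -2, -18]
R4 ← R4 − (2)·R1: [0, -4, 24, 10, 18]
R5 ← R5 − (2)·R1: [0, -2, 22, 9, 21]
R6 ← R6 + (3)·R1: [0, -2, -23, -9, -33]
Swap R2 ↔ R3
R4 ← R4 − R2: [0, 0, 30, 12, 36]
R5 ← R5 − (1/2)·R2: [0, 0, 25, 10, 30]
R6 ← R6 − (1/2)·R2: [0, 0, -20, -8, -24]
R4 ← R4 + (3)·R3: [0, 0, 0, 0, 0]
R5 ← R5 + (5/2)·R3: [0, 0, 0, 0, 0]
R6 ← R6 − (2)·R3: [0, 0, 0, 0, 0]
The echelon form has 3 nonzero rows, and every pivot lies in the first 4 columns, so rank(T) = rank([T|b]) = 3.
The system is consistent.
rank = 3 < 4 unknowns, so there are infinitely many solutions.

infinite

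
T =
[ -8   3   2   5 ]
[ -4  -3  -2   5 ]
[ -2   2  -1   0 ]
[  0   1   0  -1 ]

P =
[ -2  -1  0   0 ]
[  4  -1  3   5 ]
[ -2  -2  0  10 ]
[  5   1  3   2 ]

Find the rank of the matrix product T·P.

First compute TP:
[[ 49,   6,  24,  45],
 [ 25,  16,   6, -25],
 [ 14,   2,   6,   0],
 [ -1,  -2,   0,   3]]
Now row reduce the product.
R2 ← R2 − (25/49)·R1: [0, 634/49, -306/49, -2350/49]
R3 ← R3 − (2/7)·R1: [0, 2/7, -6/7, -90/7]
R4 ← R4 + (1/49)·R1: [0, -92/49, 24/49, 192/49]
R3 ← R3 − (7/317)·R2: [0, 0, -228/317, -3740/317]
R4 ← R4 + (46/317)·R2: [0, 0, -132/317, -964/317]
R4 ← R4 − (11/19)·R3: [0, 0, 0, 72/19]
4 nonzero rows, so rank(TP) = 4.

4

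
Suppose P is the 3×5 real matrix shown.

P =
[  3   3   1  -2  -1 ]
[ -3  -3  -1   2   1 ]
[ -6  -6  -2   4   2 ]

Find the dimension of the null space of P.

Row reduce to echelon form.
R2 ← R2 + R1: [0, 0, 0, 0, 0]
R3 ← R3 + (2)·R1: [0, 0, 0, 0, 0]
1 nonzero row, so rank(P) = 1.
P has 5 columns; by rank–nullity, nullity = 5 − 1 = 4.

4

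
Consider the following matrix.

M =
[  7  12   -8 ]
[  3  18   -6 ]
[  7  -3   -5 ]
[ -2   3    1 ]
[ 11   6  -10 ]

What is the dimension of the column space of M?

2

Row reduce to echelon form.
R2 ← R2 − (3/7)·R1: [0, 90/7, -18/7]
R3 ← R3 − R1: [0, -15, 3]
R4 ← R4 + (2/7)·R1: [0, 45/7, -9/7]
R5 ← R5 − (11/7)·R1: [0, -90/7, 18/7]
R3 ← R3 + (7/6)·R2: [0, 0, 0]
R4 ← R4 − (1/2)·R2: [0, 0, 0]
R5 ← R5 + R2: [0, 0, 0]
Echelon form has 2 nonzero rows, so rank(M) = 2.
The column space has dimension equal to the rank: 2.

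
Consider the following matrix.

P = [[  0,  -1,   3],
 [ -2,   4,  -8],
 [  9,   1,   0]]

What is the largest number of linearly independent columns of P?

3

Row reduce to echelon form.
Swap R1 ↔ R2
R3 ← R3 + (9/2)·R1: [0, 19, -36]
R3 ← R3 + (19)·R2: [0, 0, 21]
Echelon form has 3 nonzero rows, so rank(P) = 3.
The rank gives the maximum number of linearly independent columns: 3.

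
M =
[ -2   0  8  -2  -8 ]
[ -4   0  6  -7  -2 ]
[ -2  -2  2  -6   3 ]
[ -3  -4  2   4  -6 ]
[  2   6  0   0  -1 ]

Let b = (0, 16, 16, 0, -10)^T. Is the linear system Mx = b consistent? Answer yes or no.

yes

Row reduce the augmented matrix [M | b].
R2 ← R2 − (2)·R1: [0, 0, -10, -3, 14, 16]
R3 ← R3 − R1: [0, -2, -6, -4, 11, 16]
R4 ← R4 − (3/2)·R1: [0, -4, -10, 7, 6, 0]
R5 ← R5 + R1: [0, 6, 8, -2, -9, -10]
Swap R2 ↔ R3
R4 ← R4 − (2)·R2: [0, 0, 2, 15, -16, -32]
R5 ← R5 + (3)·R2: [0, 0, -10, -14, 24, 38]
R4 ← R4 + (1/5)·R3: [0, 0, 0, 72/5, -66/5, -144/5]
R5 ← R5 − R3: [0, 0, 0, -11, 10, 22]
R5 ← R5 + (55/72)·R4: [0, 0, 0, 0, -1/12, 0]
The echelon form has 5 nonzero rows, and every pivot lies in the first 5 columns, so rank(M) = rank([M|b]) = 5.
The system is consistent.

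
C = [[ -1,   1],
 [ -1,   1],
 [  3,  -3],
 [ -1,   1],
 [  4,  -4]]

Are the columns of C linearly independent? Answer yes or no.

Row reduce C to echelon form.
R2 ← R2 − R1: [0, 0]
R3 ← R3 + (3)·R1: [0, 0]
R4 ← R4 − R1: [0, 0]
R5 ← R5 + (4)·R1: [0, 0]
1 pivot among 2 columns.
Only 1 < 2 pivot columns, so the columns are linearly dependent.

no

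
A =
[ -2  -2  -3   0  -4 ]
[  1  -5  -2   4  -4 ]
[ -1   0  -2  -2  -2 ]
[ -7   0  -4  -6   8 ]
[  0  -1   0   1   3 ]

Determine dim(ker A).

Row reduce to echelon form.
R2 ← R2 + (1/2)·R1: [0, -6, -7/2, 4, -6]
R3 ← R3 − (1/2)·R1: [0, 1, -1/2, -2, 0]
R4 ← R4 − (7/2)·R1: [0, 7, 13/2, -6, 22]
R3 ← R3 + (1/6)·R2: [0, 0, -13/12, -4/3, -1]
R4 ← R4 + (7/6)·R2: [0, 0, 29/12, -4/3, 15]
R5 ← R5 − (1/6)·R2: [0, 0, 7/12, 1/3, 4]
R4 ← R4 + (29/13)·R3: [0, 0, 0, -56/13, 166/13]
R5 ← R5 + (7/13)·R3: [0, 0, 0, -5/13, 45/13]
R5 ← R5 − (5/56)·R4: [0, 0, 0, 0, 65/28]
5 nonzero rows, so rank(A) = 5.
A has 5 columns; by rank–nullity, nullity = 5 − 5 = 0.

0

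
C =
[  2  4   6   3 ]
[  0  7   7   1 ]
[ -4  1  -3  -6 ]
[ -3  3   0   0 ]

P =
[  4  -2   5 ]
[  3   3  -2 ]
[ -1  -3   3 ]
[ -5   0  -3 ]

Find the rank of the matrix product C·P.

First compute CP:
[[ -1, -10,  11],
 [  9,   0,   4],
 [ 20,  20, -13],
 [ -3,  15, -21]]
Now row reduce the product.
R2 ← R2 + (9)·R1: [0, -90, 103]
R3 ← R3 + (20)·R1: [0, -180, 207]
R4 ← R4 − (3)·R1: [0, 45, -54]
R3 ← R3 − (2)·R2: [0, 0, 1]
R4 ← R4 + (1/2)·R2: [0, 0, -5/2]
R4 ← R4 + (5/2)·R3: [0, 0, 0]
3 nonzero rows, so rank(CP) = 3.

3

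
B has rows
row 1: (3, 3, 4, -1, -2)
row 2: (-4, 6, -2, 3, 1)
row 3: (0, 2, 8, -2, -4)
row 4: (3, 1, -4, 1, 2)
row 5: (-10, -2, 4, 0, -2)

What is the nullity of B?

Row reduce to echelon form.
R2 ← R2 + (4/3)·R1: [0, 10, 10/3, 5/3, -5/3]
R4 ← R4 − R1: [0, -2, -8, 2, 4]
R5 ← R5 + (10/3)·R1: [0, 8, 52/3, -10/3, -26/3]
R3 ← R3 − (1/5)·R2: [0, 0, 22/3, -7/3, -11/3]
R4 ← R4 + (1/5)·R2: [0, 0, -22/3, 7/3, 11/3]
R5 ← R5 − (4/5)·R2: [0, 0, 44/3, -14/3, -22/3]
R4 ← R4 + R3: [0, 0, 0, 0, 0]
R5 ← R5 − (2)·R3: [0, 0, 0, 0, 0]
3 nonzero rows, so rank(B) = 3.
B has 5 columns; by rank–nullity, nullity = 5 − 3 = 2.

2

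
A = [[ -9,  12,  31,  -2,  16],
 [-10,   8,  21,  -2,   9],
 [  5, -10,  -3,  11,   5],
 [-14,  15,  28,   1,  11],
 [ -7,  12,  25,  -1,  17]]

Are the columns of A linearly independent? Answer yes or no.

yes

Row reduce A to echelon form.
R2 ← R2 − (10/9)·R1: [0, -16/3, -121/9, 2/9, -79/9]
R3 ← R3 + (5/9)·R1: [0, -10/3, 128/9, 89/9, 125/9]
R4 ← R4 − (14/9)·R1: [0, -11/3, -182/9, 37/9, -125/9]
R5 ← R5 − (7/9)·R1: [0, 8/3, 8/9, 5/9, 41/9]
R3 ← R3 − (5/8)·R2: [0, 0, 181/8, 39/4, 155/8]
R4 ← R4 − (11/16)·R2: [0, 0, -527/48, 95/24, -377/48]
R5 ← R5 + (1/2)·R2: [0, 0, -35/6, 2/3, 1/6]
R4 ← R4 + (527/1086)·R3: [0, 0, 0, 9437/1086, 1681/1086]
R5 ← R5 + (140/543)·R3: [0, 0, 0, 1727/543, 2803/543]
R5 ← R5 − (3454/9437)·R4: [0, 0, 0, 0, 43368/9437]
5 pivots among 5 columns.
Every column is a pivot column, so the columns are linearly independent.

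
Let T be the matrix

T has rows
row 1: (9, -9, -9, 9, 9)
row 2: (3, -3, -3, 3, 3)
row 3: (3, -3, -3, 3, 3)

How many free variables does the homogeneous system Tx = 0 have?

4

Row reduce to echelon form.
R2 ← R2 − (1/3)·R1: [0, 0, 0, 0, 0]
R3 ← R3 − (1/3)·R1: [0, 0, 0, 0, 0]
1 nonzero row, so rank(T) = 1.
T has 5 columns; by rank–nullity, nullity = 5 − 1 = 4.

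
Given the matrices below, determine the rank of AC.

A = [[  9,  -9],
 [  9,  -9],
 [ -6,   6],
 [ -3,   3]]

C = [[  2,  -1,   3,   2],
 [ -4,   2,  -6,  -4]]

First compute AC:
[[ 54, -27,  81,  54],
 [ 54, -27,  81,  54],
 [-36,  18, -54, -36],
 [-18,   9, -27, -18]]
Now row reduce the product.
R2 ← R2 − R1: [0, 0, 0, 0]
R3 ← R3 + (2/3)·R1: [0, 0, 0, 0]
R4 ← R4 + (1/3)·R1: [0, 0, 0, 0]
1 nonzero row, so rank(AC) = 1.

1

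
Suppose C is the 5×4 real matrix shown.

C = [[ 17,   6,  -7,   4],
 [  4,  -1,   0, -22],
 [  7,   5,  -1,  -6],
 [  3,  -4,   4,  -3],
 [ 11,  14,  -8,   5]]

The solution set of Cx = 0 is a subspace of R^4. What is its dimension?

0

Row reduce to echelon form.
R2 ← R2 − (4/17)·R1: [0, -41/17, 28/17, -390/17]
R3 ← R3 − (7/17)·R1: [0, 43/17, 32/17, -130/17]
R4 ← R4 − (3/17)·R1: [0, -86/17, 89/17, -63/17]
R5 ← R5 − (11/17)·R1: [0, 172/17, -59/17, 41/17]
R3 ← R3 + (43/41)·R2: [0, 0, 148/41, -1300/41]
R4 ← R4 − (86/41)·R2: [0, 0, 73/41, 1821/41]
R5 ← R5 + (172/41)·R2: [0, 0, 141/41, -3847/41]
R4 ← R4 − (73/148)·R3: [0, 0, 0, 2222/37]
R5 ← R5 − (141/148)·R3: [0, 0, 0, -2354/37]
R5 ← R5 + (107/101)·R4: [0, 0, 0, 0]
4 nonzero rows, so rank(C) = 4.
C has 4 columns; by rank–nullity, nullity = 4 − 4 = 0.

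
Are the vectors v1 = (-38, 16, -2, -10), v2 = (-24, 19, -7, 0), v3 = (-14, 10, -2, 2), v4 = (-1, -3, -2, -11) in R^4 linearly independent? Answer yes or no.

no

Form the matrix with these vectors as rows and row reduce.
R2 ← R2 − (12/19)·R1: [0, 169/19, -109/19, 120/19]
R3 ← R3 − (7/19)·R1: [0, 78/19, -24/19, 108/19]
R4 ← R4 − (1/38)·R1: [0, -65/19, -37/19, -204/19]
R3 ← R3 − (6/13)·R2: [0, 0, 18/13, 36/13]
R4 ← R4 + (5/13)·R2: [0, 0, -54/13, -108/13]
R4 ← R4 + (3)·R3: [0, 0, 0, 0]
3 nonzero rows, so the 4 vectors span a space of dimension 3.
Since 3 < 4, the vectors are linearly dependent.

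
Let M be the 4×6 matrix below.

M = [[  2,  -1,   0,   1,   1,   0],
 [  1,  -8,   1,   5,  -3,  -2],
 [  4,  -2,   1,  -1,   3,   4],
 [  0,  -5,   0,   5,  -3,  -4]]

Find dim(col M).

Row reduce to echelon form.
R2 ← R2 − (1/2)·R1: [0, -15/2, 1, 9/2, -7/2, -2]
R3 ← R3 − (2)·R1: [0, 0, 1, -3, 1, 4]
R4 ← R4 − (2/3)·R2: [0, 0, -2/3, 2, -2/3, -8/3]
R4 ← R4 + (2/3)·R3: [0, 0, 0, 0, 0, 0]
Echelon form has 3 nonzero rows, so rank(M) = 3.
The column space has dimension equal to the rank: 3.

3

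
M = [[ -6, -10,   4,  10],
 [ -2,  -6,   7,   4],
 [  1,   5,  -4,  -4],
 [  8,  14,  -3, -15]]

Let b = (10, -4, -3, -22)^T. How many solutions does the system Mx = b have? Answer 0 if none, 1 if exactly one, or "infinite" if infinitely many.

infinite

Row reduce the augmented matrix [M | b].
R2 ← R2 − (1/3)·R1: [0, -8/3, 17/3, 2/3, -22/3]
R3 ← R3 + (1/6)·R1: [0, 10/3, -10/3, -7/3, -4/3]
R4 ← R4 + (4/3)·R1: [0, 2/3, 7/3, -5/3, -26/3]
R3 ← R3 + (5/4)·R2: [0, 0, 15/4, -3/2, -21/2]
R4 ← R4 + (1/4)·R2: [0, 0, 15/4, -3/2, -21/2]
R4 ← R4 − R3: [0, 0, 0, 0, 0]
The echelon form has 3 nonzero rows, and every pivot lies in the first 4 columns, so rank(M) = rank([M|b]) = 3.
The system is consistent.
rank = 3 < 4 unknowns, so there are infinitely many solutions.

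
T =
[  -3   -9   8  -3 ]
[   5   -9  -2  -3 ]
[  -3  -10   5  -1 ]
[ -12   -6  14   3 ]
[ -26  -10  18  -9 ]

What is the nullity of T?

Row reduce to echelon form.
R2 ← R2 + (5/3)·R1: [0, -24, 34/3, -8]
R3 ← R3 − R1: [0, -1, -3, 2]
R4 ← R4 − (4)·R1: [0, 30, -18, 15]
R5 ← R5 − (26/3)·R1: [0, 68, -154/3, 17]
R3 ← R3 − (1/24)·R2: [0, 0, -125/36, 7/3]
R4 ← R4 + (5/4)·R2: [0, 0, -23/6, 5]
R5 ← R5 + (17/6)·R2: [0, 0, -173/9, -17/3]
R4 ← R4 − (138/125)·R3: [0, 0, 0, 303/125]
R5 ← R5 − (692/125)·R3: [0, 0, 0, -2323/125]
R5 ← R5 + (23/3)·R4: [0, 0, 0, 0]
4 nonzero rows, so rank(T) = 4.
T has 4 columns; by rank–nullity, nullity = 4 − 4 = 0.

0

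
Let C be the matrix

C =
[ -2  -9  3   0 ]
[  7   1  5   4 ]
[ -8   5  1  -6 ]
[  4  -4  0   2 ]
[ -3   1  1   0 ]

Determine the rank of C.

4

Row reduce to echelon form.
R2 ← R2 + (7/2)·R1: [0, -61/2, 31/2, 4]
R3 ← R3 − (4)·R1: [0, 41, -11, -6]
R4 ← R4 + (2)·R1: [0, -22, 6, 2]
R5 ← R5 − (3/2)·R1: [0, 29/2, -7/2, 0]
R3 ← R3 + (82/61)·R2: [0, 0, 600/61, -38/61]
R4 ← R4 − (44/61)·R2: [0, 0, -316/61, -54/61]
R5 ← R5 + (29/61)·R2: [0, 0, 236/61, 116/61]
R4 ← R4 + (79/150)·R3: [0, 0, 0, -91/75]
R5 ← R5 − (59/150)·R3: [0, 0, 0, 161/75]
R5 ← R5 + (23/13)·R4: [0, 0, 0, 0]
Echelon form has 4 nonzero rows, so rank(C) = 4.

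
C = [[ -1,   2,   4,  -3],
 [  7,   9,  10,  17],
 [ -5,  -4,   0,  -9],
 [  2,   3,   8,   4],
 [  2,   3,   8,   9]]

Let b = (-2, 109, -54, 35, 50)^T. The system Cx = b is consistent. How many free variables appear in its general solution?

0

Row reduce the augmented matrix [C | b].
R2 ← R2 + (7)·R1: [0, 23, 38, -4, 95]
R3 ← R3 − (5)·R1: [0, -14, -20, 6, -44]
R4 ← R4 + (2)·R1: [0, 7, 16, -2, 31]
R5 ← R5 + (2)·R1: [0, 7, 16, 3, 46]
R3 ← R3 + (14/23)·R2: [0, 0, 72/23, 82/23, 318/23]
R4 ← R4 − (7/23)·R2: [0, 0, 102/23, -18/23, 48/23]
R5 ← R5 − (7/23)·R2: [0, 0, 102/23, 97/23, 393/23]
R4 ← R4 − (17/12)·R3: [0, 0, 0, -35/6, -35/2]
R5 ← R5 − (17/12)·R3: [0, 0, 0, -5/6, -5/2]
R5 ← R5 − (1/7)·R4: [0, 0, 0, 0, 0]
The echelon form has 4 nonzero rows, and every pivot lies in the first 4 columns, so rank(C) = rank([C|b]) = 4.
The system is consistent.
Free variables = (unknowns) − (rank) = 4 − 4 = 0.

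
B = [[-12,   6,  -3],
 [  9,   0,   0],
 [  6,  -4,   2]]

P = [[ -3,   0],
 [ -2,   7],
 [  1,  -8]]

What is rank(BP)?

First compute BP:
[[ 21,  66],
 [-27,   0],
 [ -8, -44]]
Now row reduce the product.
R2 ← R2 + (9/7)·R1: [0, 594/7]
R3 ← R3 + (8/21)·R1: [0, -132/7]
R3 ← R3 + (2/9)·R2: [0, 0]
2 nonzero rows, so rank(BP) = 2.

2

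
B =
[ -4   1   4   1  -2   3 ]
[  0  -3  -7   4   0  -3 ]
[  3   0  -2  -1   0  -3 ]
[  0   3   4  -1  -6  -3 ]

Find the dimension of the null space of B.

Row reduce to echelon form.
R3 ← R3 + (3/4)·R1: [0, 3/4, 1, -1/4, -3/2, -3/4]
R3 ← R3 + (1/4)·R2: [0, 0, -3/4, 3/4, -3/2, -3/2]
R4 ← R4 + R2: [0, 0, -3, 3, -6, -6]
R4 ← R4 − (4)·R3: [0, 0, 0, 0, 0, 0]
3 nonzero rows, so rank(B) = 3.
B has 6 columns; by rank–nullity, nullity = 6 − 3 = 3.

3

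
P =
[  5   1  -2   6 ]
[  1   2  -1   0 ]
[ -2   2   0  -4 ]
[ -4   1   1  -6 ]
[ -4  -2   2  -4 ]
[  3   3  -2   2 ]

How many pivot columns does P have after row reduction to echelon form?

Row reduce to echelon form.
R2 ← R2 − (1/5)·R1: [0, 9/5, -3/5, -6/5]
R3 ← R3 + (2/5)·R1: [0, 12/5, -4/5, -8/5]
R4 ← R4 + (4/5)·R1: [0, 9/5, -3/5, -6/5]
R5 ← R5 + (4/5)·R1: [0, -6/5, 2/5, 4/5]
R6 ← R6 − (3/5)·R1: [0, 12/5, -4/5, -8/5]
R3 ← R3 − (4/3)·R2: [0, 0, 0, 0]
R4 ← R4 − R2: [0, 0, 0, 0]
R5 ← R5 + (2/3)·R2: [0, 0, 0, 0]
R6 ← R6 − (4/3)·R2: [0, 0, 0, 0]
Echelon form has 2 nonzero rows, so rank(P) = 2.
Each nonzero row contributes one pivot column: 2 pivot columns.

2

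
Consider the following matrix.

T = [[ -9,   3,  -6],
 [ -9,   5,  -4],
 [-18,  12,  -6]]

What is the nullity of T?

Row reduce to echelon form.
R2 ← R2 − R1: [0, 2, 2]
R3 ← R3 − (2)·R1: [0, 6, 6]
R3 ← R3 − (3)·R2: [0, 0, 0]
2 nonzero rows, so rank(T) = 2.
T has 3 columns; by rank–nullity, nullity = 3 − 2 = 1.

1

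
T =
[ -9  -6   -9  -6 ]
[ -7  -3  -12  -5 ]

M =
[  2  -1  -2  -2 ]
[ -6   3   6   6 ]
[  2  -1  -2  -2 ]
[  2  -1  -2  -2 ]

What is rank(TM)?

1

First compute TM:
[[-12,   6,  12,  12],
 [-30,  15,  30,  30]]
Now row reduce the product.
R2 ← R2 − (5/2)·R1: [0, 0, 0, 0]
1 nonzero row, so rank(TM) = 1.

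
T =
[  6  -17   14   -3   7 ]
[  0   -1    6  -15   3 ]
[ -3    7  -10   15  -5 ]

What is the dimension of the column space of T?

3

Row reduce to echelon form.
R3 ← R3 + (1/2)·R1: [0, -3/2, -3, 27/2, -3/2]
R3 ← R3 − (3/2)·R2: [0, 0, -12, 36, -6]
Echelon form has 3 nonzero rows, so rank(T) = 3.
The column space has dimension equal to the rank: 3.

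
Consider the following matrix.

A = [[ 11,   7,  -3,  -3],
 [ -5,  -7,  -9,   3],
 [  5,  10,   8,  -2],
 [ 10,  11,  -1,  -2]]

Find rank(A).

3

Row reduce to echelon form.
R2 ← R2 + (5/11)·R1: [0, -42/11, -114/11, 18/11]
R3 ← R3 − (5/11)·R1: [0, 75/11, 103/11, -7/11]
R4 ← R4 − (10/11)·R1: [0, 51/11, 19/11, 8/11]
R3 ← R3 + (25/14)·R2: [0, 0, -64/7, 16/7]
R4 ← R4 + (17/14)·R2: [0, 0, -76/7, 19/7]
R4 ← R4 − (19/16)·R3: [0, 0, 0, 0]
Echelon form has 3 nonzero rows, so rank(A) = 3.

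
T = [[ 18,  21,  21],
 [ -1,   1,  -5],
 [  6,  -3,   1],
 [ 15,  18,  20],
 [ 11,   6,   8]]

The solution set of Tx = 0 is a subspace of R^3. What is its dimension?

Row reduce to echelon form.
R2 ← R2 + (1/18)·R1: [0, 13/6, -23/6]
R3 ← R3 − (1/3)·R1: [0, -10, -6]
R4 ← R4 − (5/6)·R1: [0, 1/2, 5/2]
R5 ← R5 − (11/18)·R1: [0, -41/6, -29/6]
R3 ← R3 + (60/13)·R2: [0, 0, -308/13]
R4 ← R4 − (3/13)·R2: [0, 0, 44/13]
R5 ← R5 + (41/13)·R2: [0, 0, -220/13]
R4 ← R4 + (1/7)·R3: [0, 0, 0]
R5 ← R5 − (5/7)·R3: [0, 0, 0]
3 nonzero rows, so rank(T) = 3.
T has 3 columns; by rank–nullity, nullity = 3 − 3 = 0.

0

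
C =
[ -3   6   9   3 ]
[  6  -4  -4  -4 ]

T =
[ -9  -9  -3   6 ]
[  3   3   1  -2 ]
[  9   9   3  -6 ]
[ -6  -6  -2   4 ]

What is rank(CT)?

1

First compute CT:
[[108, 108,  36, -72],
 [-78, -78, -26,  52]]
Now row reduce the product.
R2 ← R2 + (13/18)·R1: [0, 0, 0, 0]
1 nonzero row, so rank(CT) = 1.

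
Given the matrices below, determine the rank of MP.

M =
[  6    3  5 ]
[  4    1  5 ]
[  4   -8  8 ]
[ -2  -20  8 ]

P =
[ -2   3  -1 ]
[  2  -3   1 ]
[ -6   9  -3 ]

1

First compute MP:
[[-36,  54, -18],
 [-36,  54, -18],
 [-72, 108, -36],
 [-84, 126, -42]]
Now row reduce the product.
R2 ← R2 − R1: [0, 0, 0]
R3 ← R3 − (2)·R1: [0, 0, 0]
R4 ← R4 − (7/3)·R1: [0, 0, 0]
1 nonzero row, so rank(MP) = 1.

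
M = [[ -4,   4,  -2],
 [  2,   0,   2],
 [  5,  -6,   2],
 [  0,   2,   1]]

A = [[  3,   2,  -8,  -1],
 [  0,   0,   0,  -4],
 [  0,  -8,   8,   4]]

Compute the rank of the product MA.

2

First compute MA:
[[-12,   8,  16, -20],
 [  6, -12,   0,   6],
 [ 15,  -6, -24,  27],
 [  0,  -8,   8,  -4]]
Now row reduce the product.
R2 ← R2 + (1/2)·R1: [0, -8, 8, -4]
R3 ← R3 + (5/4)·R1: [0, 4, -4, 2]
R3 ← R3 + (1/2)·R2: [0, 0, 0, 0]
R4 ← R4 − R2: [0, 0, 0, 0]
2 nonzero rows, so rank(MA) = 2.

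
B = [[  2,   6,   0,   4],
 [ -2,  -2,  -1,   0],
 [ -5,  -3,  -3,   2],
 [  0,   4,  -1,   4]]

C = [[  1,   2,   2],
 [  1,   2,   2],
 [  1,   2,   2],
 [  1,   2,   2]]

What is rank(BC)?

First compute BC:
[[ 12,  24,  24],
 [ -5, -10, -10],
 [ -9, -18, -18],
 [  7,  14,  14]]
Now row reduce the product.
R2 ← R2 + (5/12)·R1: [0, 0, 0]
R3 ← R3 + (3/4)·R1: [0, 0, 0]
R4 ← R4 − (7/12)·R1: [0, 0, 0]
1 nonzero row, so rank(BC) = 1.

1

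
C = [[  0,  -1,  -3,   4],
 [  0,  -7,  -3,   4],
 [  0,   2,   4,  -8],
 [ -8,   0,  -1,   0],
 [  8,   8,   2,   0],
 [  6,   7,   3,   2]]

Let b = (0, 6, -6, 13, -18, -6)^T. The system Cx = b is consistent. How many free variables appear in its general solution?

0

Row reduce the augmented matrix [C | b].
Swap R1 ↔ R4
R5 ← R5 + R1: [0, 8, 1, 0, -5]
R6 ← R6 + (3/4)·R1: [0, 7, 9/4, 2, 15/4]
R3 ← R3 + (2/7)·R2: [0, 0, 22/7, -48/7, -30/7]
R4 ← R4 − (1/7)·R2: [0, 0, -18/7, 24/7, -6/7]
R5 ← R5 + (8/7)·R2: [0, 0, -17/7, 32/7, 13/7]
R6 ← R6 + R2: [0, 0, -3/4, 6, 39/4]
R4 ← R4 + (9/11)·R3: [0, 0, 0, -24/11, -48/11]
R5 ← R5 + (17/22)·R3: [0, 0, 0, -8/11, -16/11]
R6 ← R6 + (21/88)·R3: [0, 0, 0, 48/11, 96/11]
R5 ← R5 − (1/3)·R4: [0, 0, 0, 0, 0]
R6 ← R6 + (2)·R4: [0, 0, 0, 0, 0]
The echelon form has 4 nonzero rows, and every pivot lies in the first 4 columns, so rank(C) = rank([C|b]) = 4.
The system is consistent.
Free variables = (unknowns) − (rank) = 4 − 4 = 0.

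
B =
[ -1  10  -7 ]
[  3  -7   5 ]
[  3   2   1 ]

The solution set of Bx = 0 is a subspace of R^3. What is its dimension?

0

Row reduce to echelon form.
R2 ← R2 + (3)·R1: [0, 23, -16]
R3 ← R3 + (3)·R1: [0, 32, -20]
R3 ← R3 − (32/23)·R2: [0, 0, 52/23]
3 nonzero rows, so rank(B) = 3.
B has 3 columns; by rank–nullity, nullity = 3 − 3 = 0.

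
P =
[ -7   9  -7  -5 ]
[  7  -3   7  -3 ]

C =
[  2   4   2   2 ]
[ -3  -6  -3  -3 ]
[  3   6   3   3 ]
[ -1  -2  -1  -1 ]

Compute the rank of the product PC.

First compute PC:
[[-57, -114, -57, -57],
 [ 47,  94,  47,  47]]
Now row reduce the product.
R2 ← R2 + (47/57)·R1: [0, 0, 0, 0]
1 nonzero row, so rank(PC) = 1.

1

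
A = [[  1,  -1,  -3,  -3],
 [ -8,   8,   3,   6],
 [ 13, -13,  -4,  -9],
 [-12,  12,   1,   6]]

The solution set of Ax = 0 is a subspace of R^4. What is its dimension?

2

Row reduce to echelon form.
R2 ← R2 + (8)·R1: [0, 0, -21, -18]
R3 ← R3 − (13)·R1: [0, 0, 35, 30]
R4 ← R4 + (12)·R1: [0, 0, -35, -30]
R3 ← R3 + (5/3)·R2: [0, 0, 0, 0]
R4 ← R4 − (5/3)·R2: [0, 0, 0, 0]
2 nonzero rows, so rank(A) = 2.
A has 4 columns; by rank–nullity, nullity = 4 − 2 = 2.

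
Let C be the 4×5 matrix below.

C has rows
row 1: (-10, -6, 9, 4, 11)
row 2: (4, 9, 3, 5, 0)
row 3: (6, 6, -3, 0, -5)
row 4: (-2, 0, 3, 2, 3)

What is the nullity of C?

Row reduce to echelon form.
R2 ← R2 + (2/5)·R1: [0, 33/5, 33/5, 33/5, 22/5]
R3 ← R3 + (3/5)·R1: [0, 12/5, 12/5, 12/5, 8/5]
R4 ← R4 − (1/5)·R1: [0, 6/5, 6/5, 6/5, 4/5]
R3 ← R3 − (4/11)·R2: [0, 0, 0, 0, 0]
R4 ← R4 − (2/11)·R2: [0, 0, 0, 0, 0]
2 nonzero rows, so rank(C) = 2.
C has 5 columns; by rank–nullity, nullity = 5 − 2 = 3.

3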